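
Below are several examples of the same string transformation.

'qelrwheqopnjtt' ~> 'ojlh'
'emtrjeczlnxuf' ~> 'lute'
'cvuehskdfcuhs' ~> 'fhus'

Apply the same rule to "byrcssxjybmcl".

The transformation: keep one character in every 3, starting at position 3 (positions 3rd, 6th, 9th, ...), then move the last 2 characters to the front (rotate right by 2).
Applying both steps to "byrcssxjybmcl": "rsyc", then "ycrs".

ycrs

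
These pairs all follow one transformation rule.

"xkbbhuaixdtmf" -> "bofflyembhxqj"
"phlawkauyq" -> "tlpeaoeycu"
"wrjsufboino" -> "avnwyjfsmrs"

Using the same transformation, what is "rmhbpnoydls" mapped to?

vqlftrschpw

The rule is to shift every letter 4 places forward in the alphabet (wrapping around).
Applying that to "rmhbpnoydls" gives "vqlftrschpw".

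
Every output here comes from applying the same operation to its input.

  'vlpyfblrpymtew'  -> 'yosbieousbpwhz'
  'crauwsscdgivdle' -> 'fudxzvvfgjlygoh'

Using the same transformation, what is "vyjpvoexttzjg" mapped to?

What's happening: shift every letter 3 places forward in the alphabet (wrapping around).
For "vyjpvoexttzjg" the result is "ybmsyrhawwcmj".

ybmsyrhawwcmj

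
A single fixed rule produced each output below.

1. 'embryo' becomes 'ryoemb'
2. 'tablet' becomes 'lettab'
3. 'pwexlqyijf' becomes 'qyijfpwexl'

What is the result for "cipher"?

In each case the input is transformed by: swap the front and back halves of the string.
On "cipher" that produces "hercip".

hercip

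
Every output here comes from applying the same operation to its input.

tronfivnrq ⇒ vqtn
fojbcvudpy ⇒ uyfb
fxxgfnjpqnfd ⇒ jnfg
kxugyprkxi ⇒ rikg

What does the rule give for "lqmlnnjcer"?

jrll

Looking at the pairs, the operation is to keep one character in every 3, starting at position 1 (positions 1st, 4th, 7th, ...), then move the last 2 characters to the front (rotate right by 2).
Applying both steps to "lqmlnnjcer": "lljr", then "jrll".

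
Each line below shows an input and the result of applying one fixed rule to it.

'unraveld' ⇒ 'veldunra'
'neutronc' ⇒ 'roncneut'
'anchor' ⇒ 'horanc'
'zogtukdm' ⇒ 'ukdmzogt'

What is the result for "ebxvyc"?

The rule is to swap the front and back halves of the string.
Applying that to "ebxvyc" gives "vycebx".

vycebx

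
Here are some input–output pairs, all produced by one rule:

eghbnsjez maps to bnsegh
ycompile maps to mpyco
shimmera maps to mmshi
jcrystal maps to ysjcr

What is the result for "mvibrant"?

In each case the input is transformed by: delete the last 3 characters, then move the first 3 characters to the end (rotate left by 3).
Working it through for "mvibrant": intermediate "mvibr", final "brmvi".
(Check on "ycompile": → "ycomp" → "mpyco" ✓)

brmvi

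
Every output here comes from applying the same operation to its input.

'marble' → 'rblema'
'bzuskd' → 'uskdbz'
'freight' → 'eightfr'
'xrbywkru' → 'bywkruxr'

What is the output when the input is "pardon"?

The rule is to move the first 2 characters to the end (rotate left by 2).
Doing the same to "pardon": "rdonpa".

rdonpa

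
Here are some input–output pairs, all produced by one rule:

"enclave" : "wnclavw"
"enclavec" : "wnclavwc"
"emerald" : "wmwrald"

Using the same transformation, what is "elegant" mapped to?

wlwgant

What's happening: replace every "e" with "w".
For "elegant" the result is "wlwgant".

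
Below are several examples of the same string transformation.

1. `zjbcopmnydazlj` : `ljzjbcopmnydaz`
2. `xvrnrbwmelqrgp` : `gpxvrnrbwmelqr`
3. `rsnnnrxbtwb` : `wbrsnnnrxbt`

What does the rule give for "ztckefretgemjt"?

The rule is to move the last 2 characters to the front (rotate right by 2).
"ztckefretgemjt" → "jtztckefretgem".

jtztckefretgem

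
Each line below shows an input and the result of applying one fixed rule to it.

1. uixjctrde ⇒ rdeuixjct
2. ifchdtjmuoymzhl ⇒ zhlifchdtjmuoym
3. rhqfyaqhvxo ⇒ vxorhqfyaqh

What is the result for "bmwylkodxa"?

The pattern: move the last 3 characters to the front (rotate right by 3).
"bmwylkodxa" → "dxabmwylko".

dxabmwylko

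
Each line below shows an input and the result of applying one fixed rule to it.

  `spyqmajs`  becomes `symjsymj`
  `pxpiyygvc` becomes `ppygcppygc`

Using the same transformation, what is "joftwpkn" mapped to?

jfwkjfwk

The rule is to keep every other character starting from the first (positions 1st, 3rd, 5th, ...), then write the whole string twice.
On "joftwpkn" that produces "jfwkjfwk".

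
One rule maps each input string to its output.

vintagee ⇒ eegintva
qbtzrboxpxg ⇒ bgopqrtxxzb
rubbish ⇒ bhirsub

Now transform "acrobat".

abcorta

The transformation: sort the characters into alphabetical order, then move the first character to the end.
On "acrobat": the first step gives "aabcort", and the second then gives "abcorta".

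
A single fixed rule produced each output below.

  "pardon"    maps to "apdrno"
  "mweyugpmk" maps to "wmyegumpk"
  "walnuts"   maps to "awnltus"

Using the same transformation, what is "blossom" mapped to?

Each output is the input with this applied: swap each adjacent pair of characters (1↔2, 3↔4, ...).
So "blossom" becomes "lbsoosm".

lbsoosm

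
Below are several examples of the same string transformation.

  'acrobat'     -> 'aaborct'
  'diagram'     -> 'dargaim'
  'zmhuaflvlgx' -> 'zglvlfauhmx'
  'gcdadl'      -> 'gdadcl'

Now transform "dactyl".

The pattern: swap the first and last characters, then reverse the string.
Working it through for "dactyl": intermediate "lactyd", final "dytcal".

dytcal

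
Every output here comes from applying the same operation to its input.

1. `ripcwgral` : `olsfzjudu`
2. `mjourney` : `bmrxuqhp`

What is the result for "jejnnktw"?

zhmqqnwm

Each output is the input with this applied: shift every letter 3 places forward in the alphabet (wrapping around), then swap the first and last characters.
For "jejnnktw", step one produces "mhmqqnwz"; step two turns that into "zhmqqnwm".
(Check on "ripcwgral": → "ulsfzjudo" → "olsfzjudu" ✓)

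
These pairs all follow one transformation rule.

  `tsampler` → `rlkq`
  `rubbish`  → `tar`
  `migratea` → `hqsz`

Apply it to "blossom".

Rule — shift every letter 1 place backward in the alphabet (wrapping around), then keep every other character starting from the second (positions 2nd, 4th, 6th, ...).
Applying that to "blossom" gives "krn".

krn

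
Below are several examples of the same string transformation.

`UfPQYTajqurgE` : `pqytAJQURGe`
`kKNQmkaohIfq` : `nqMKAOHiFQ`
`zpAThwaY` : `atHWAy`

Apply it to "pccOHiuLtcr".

CohIUlTCR

Each output is the input with this applied: delete the first 2 characters, then flip the case of every letter.
Applying that to "pccOHiuLtcr" gives "CohIUlTCR".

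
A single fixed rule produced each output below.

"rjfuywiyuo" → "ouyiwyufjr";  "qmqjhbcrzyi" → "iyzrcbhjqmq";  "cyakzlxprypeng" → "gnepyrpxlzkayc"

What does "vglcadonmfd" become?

dfmnodaclgv

In each case the input is transformed by: reverse the string.
Applying that to "vglcadonmfd" gives "dfmnodaclgv".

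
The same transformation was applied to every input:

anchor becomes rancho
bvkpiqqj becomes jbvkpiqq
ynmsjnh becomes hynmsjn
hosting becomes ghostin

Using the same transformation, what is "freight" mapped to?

tfreigh

In each case the input is transformed by: move the last character to the front.
Applying that to "freight" gives "tfreigh".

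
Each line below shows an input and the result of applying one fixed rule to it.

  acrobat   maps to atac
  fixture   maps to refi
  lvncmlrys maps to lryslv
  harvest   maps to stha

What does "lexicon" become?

onle

The rule is to move the first 2 characters to the end (rotate left by 2), then delete the first 3 characters.
For "lexicon", step one produces "xiconle"; step two turns that into "onle".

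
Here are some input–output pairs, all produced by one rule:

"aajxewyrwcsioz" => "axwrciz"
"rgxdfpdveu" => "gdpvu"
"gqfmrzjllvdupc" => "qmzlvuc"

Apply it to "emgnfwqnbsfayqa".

Each output is the input with this applied: keep every other character starting from the second (positions 2nd, 4th, 6th, ...).
Applying that to "emgnfwqnbsfayqa" gives "mnwnsaq".

mnwnsaq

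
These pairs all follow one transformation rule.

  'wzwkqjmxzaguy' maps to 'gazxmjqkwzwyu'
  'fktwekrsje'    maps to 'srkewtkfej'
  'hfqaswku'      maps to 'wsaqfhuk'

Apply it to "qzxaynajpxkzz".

kxpjanyaxzqzz

What's happening: move the last 2 characters to the front (rotate right by 2), then reverse the string.
On "qzxaynajpxkzz": the first step gives "zzqzxaynajpxk", and the second then gives "kxpjanyaxzqzz".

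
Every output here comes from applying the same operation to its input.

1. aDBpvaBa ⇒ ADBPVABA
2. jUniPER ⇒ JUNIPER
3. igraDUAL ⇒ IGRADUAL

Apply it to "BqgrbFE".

BQGRBFE

The pattern: convert every letter to uppercase.
"BqgrbFE" → "BQGRBFE".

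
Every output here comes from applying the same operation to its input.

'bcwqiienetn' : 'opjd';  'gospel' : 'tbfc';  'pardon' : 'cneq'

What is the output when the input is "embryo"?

rzoe

What's happening: shift every letter 13 places forward in the alphabet (wrapping around) — i.e. ROT13, then keep only the first 4 characters.
Applying both steps to "embryo": "rzoelb", then "rzoe".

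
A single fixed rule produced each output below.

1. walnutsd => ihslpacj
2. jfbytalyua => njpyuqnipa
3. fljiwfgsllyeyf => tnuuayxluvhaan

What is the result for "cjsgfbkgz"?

Each output is the input with this applied: move the last 3 characters to the front (rotate right by 3), then shift every letter 11 places backward in the alphabet (wrapping around).
Applying both steps to "cjsgfbkgz": "kgzcjsgfb", then "zvoryhvuq".

zvoryhvuq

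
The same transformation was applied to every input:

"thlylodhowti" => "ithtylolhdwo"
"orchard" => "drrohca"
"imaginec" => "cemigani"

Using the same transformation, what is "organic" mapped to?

ciroagn

In each case the input is transformed by: move the last 2 characters to the front (rotate right by 2), then swap each adjacent pair of characters (1↔2, 3↔4, ...).
On "organic" that produces "ciroagn".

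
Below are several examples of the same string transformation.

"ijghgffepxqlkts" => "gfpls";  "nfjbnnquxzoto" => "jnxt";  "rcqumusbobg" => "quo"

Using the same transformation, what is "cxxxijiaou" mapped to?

xjo

Looking at the pairs, the operation is to keep one character in every 3, starting at position 3 (positions 3rd, 6th, 9th, ...).
"cxxxijiaou" → "xjo".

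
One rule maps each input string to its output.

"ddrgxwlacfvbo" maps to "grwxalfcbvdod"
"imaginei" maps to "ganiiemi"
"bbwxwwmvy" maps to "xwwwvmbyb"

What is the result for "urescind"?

The transformation: move the first 2 characters to the end (rotate left by 2), then swap each adjacent pair of characters (1↔2, 3↔4, ...).
Applying both steps to "urescind": "escindur", then "seicdnru".

seicdnru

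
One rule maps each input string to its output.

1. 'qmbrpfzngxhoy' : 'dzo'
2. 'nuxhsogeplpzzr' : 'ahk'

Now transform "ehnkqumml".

rua

Looking at the pairs, the operation is to shift every letter 13 places forward in the alphabet (wrapping around) — i.e. ROT13, then keep only the first 3 characters.
For "ehnkqumml" the result is "rua".
(Check on "qmbrpfzngxhoy": → "dzoecsmatkubl" → "dzo" ✓)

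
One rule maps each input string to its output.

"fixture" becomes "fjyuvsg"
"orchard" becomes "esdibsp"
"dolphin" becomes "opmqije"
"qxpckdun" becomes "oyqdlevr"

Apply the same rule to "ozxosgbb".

Looking at the pairs, the operation is to swap the first and last characters, then shift every letter 1 place forward in the alphabet (wrapping around).
Starting from "ozxosgbb": after the first operation, "bzxosgbo"; after the second, "caypthcp".

caypthcp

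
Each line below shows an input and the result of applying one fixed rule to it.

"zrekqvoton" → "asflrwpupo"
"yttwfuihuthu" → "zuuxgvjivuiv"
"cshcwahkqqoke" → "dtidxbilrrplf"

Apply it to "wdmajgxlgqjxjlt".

The rule is to shift every letter 1 place forward in the alphabet (wrapping around).
On "wdmajgxlgqjxjlt" that produces "xenbkhymhrkykmu".

xenbkhymhrkykmu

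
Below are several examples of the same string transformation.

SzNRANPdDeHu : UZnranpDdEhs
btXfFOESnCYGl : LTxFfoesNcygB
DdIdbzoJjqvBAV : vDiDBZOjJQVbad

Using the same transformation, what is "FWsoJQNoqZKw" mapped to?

In each case the input is transformed by: swap the first and last characters, then flip the case of every letter.
"FWsoJQNoqZKw" → "WwSOjqnOQzkf".

WwSOjqnOQzkf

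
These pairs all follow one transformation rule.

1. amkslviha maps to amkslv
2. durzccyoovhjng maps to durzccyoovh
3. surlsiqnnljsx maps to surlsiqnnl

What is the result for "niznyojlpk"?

Rule — delete the last 3 characters.
Doing the same to "niznyojlpk": "niznyoj".

niznyoj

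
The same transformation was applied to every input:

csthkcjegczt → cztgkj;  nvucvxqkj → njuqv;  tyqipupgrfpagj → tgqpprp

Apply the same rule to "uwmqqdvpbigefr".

In each case the input is transformed by: keep every other character starting from the first (positions 1st, 3rd, 5th, ...), then take characters alternately from the front and the back (1st, last, 2nd, 2nd-last, ...).
Starting from "uwmqqdvpbigefr": after the first operation, "umqvbgf"; after the second, "ufmgqbv".
(Check on "csthkcjegczt": → "ctkjgz" → "cztgkj" ✓)

ufmgqbv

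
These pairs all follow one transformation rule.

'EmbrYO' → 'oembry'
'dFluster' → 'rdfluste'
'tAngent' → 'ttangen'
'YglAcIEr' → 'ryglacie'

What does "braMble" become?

ebrambl

The pattern: move the last character to the front, then convert every letter to lowercase.
On "braMble": the first step gives "ebraMbl", and the second then gives "ebrambl".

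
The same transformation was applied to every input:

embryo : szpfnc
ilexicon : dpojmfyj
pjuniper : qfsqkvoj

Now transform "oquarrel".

Each output is the input with this applied: move the last 3 characters to the front (rotate right by 3), then shift every letter 1 place forward in the alphabet (wrapping around).
"oquarrel" → "sfmprvbs".

sfmprvbs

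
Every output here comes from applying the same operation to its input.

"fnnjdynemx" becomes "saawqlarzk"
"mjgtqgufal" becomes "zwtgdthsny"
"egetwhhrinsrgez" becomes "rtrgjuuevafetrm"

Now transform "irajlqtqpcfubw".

In each case the input is transformed by: shift every letter 13 places forward in the alphabet (wrapping around) — i.e. ROT13.
Applying that to "irajlqtqpcfubw" gives "venwydgdcpshoj".

venwydgdcpshoj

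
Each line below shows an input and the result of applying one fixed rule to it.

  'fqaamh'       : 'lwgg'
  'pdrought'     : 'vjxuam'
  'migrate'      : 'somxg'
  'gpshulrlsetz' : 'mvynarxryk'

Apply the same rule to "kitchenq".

The pattern: delete the last 2 characters, then shift every letter 6 places forward in the alphabet (wrapping around).
Starting from "kitchenq": after the first operation, "kitche"; after the second, "qozink".
(Check on "fqaamh": → "fqaa" → "lwgg" ✓)

qozink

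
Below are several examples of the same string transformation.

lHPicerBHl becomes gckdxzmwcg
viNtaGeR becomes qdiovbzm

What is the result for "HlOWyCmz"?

cgjrtxhu

The transformation: shift every letter 5 places backward in the alphabet (wrapping around), then convert every letter to lowercase.
Applying both steps to "HlOWyCmz": "CgJRtXhu", then "cgjrtxhu".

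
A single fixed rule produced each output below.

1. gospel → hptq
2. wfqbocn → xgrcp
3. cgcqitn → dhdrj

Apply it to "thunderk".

In each case the input is transformed by: delete the last 2 characters, then shift every letter 1 place forward in the alphabet (wrapping around).
Starting from "thunderk": after the first operation, "thunde"; after the second, "uivoef".
(Check on "cgcqitn": → "cgcqi" → "dhdrj" ✓)

uivoef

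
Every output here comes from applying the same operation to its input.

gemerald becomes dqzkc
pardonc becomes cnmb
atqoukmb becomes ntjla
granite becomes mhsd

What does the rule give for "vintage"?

szfd

The rule is to shift every letter 1 place backward in the alphabet (wrapping around), then delete the first 3 characters.
Starting from "vintage": after the first operation, "uhmszfd"; after the second, "szfd".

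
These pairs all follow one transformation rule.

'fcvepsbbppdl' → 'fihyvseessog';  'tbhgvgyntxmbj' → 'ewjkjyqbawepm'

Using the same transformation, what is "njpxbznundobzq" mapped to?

The pattern: swap each adjacent pair of characters (1↔2, 3↔4, ...), then shift every letter 3 places forward in the alphabet (wrapping around).
For "njpxbznundobzq", step one produces "jnxpzbundnboqz"; step two turns that into "mqascexqgqertc".

mqascexqgqertc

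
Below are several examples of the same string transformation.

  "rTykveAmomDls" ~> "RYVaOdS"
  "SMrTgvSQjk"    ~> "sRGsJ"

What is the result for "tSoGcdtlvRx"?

TOCTVX

Rule — flip the case of every letter, then keep every other character starting from the first (positions 1st, 3rd, 5th, ...).
For "tSoGcdtlvRx", step one produces "TsOgCDTLVrX"; step two turns that into "TOCTVX".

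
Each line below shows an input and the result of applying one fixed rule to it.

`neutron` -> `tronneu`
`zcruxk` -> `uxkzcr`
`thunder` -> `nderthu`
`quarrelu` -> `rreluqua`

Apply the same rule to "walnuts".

nutswal

What's happening: move the first 3 characters to the end (rotate left by 3).
"walnuts" → "nutswal".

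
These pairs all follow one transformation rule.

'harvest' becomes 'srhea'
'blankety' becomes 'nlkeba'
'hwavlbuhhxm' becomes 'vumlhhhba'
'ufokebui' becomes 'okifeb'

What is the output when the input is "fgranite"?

nigfea

The transformation: sort the characters into reverse alphabetical order, then delete the first 2 characters.
Working it through for "fgranite": intermediate "trnigfea", final "nigfea".
(Check on "harvest": → "vtsrhea" → "srhea" ✓)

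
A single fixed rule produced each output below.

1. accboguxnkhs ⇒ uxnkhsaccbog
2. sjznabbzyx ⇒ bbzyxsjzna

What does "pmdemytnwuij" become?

Rule — swap the front and back halves of the string.
On "pmdemytnwuij" that produces "tnwuijpmdemy".

tnwuijpmdemy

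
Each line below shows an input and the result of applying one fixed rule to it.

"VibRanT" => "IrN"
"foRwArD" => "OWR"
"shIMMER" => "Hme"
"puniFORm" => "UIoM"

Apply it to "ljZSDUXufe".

Each output is the input with this applied: flip the case of every letter, then keep every other character starting from the second (positions 2nd, 4th, 6th, ...).
Working it through for "ljZSDUXufe": intermediate "LJzsduxUFE", final "JsuUE".

JsuUE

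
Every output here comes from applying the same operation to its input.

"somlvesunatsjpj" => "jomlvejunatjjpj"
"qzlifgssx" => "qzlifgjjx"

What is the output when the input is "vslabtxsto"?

In each case the input is transformed by: replace every "s" with "j".
Applying that to "vslabtxsto" gives "vjlabtxjto".

vjlabtxjto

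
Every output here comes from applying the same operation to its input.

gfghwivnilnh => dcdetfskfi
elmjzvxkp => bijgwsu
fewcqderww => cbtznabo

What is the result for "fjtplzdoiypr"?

Rule — shift every letter 3 places backward in the alphabet (wrapping around), then delete the last 2 characters.
Applying both steps to "fjtplzdoiypr": "cgqmiwalfvmo", then "cgqmiwalfv".

cgqmiwalfv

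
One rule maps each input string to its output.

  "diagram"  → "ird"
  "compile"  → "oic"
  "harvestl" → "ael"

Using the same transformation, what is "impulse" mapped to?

The transformation: move the first character to the end, then keep one character in every 3, starting at position 1 (positions 1st, 4th, 7th, ...).
Working it through for "impulse": intermediate "mpulsei", final "mli".

mli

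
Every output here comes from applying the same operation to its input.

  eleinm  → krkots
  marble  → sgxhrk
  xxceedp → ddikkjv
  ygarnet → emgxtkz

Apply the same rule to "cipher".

iovnkx

The rule is to shift every letter 6 places forward in the alphabet (wrapping around).
Applying that to "cipher" gives "iovnkx".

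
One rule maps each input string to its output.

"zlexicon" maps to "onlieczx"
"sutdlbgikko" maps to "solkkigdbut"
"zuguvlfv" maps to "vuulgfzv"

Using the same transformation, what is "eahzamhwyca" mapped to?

What's happening: sort the characters into reverse alphabetical order, then move the first 2 characters to the end (rotate left by 2).
So "eahzamhwyca" becomes "wmhhecaaazy".

wmhhecaaazy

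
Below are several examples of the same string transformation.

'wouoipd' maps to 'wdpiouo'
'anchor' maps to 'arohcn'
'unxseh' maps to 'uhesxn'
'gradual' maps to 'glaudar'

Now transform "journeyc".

jcyenruo

Rule — move the first character to the end, then reverse the string.
Working it through for "journeyc": intermediate "ourneycj", final "jcyenruo".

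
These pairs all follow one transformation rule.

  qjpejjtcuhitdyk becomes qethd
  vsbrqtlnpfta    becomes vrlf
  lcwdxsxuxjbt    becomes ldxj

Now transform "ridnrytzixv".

rntx

The transformation: keep one character in every 3, starting at position 1 (positions 1st, 4th, 7th, ...).
So "ridnrytzixv" becomes "rntx".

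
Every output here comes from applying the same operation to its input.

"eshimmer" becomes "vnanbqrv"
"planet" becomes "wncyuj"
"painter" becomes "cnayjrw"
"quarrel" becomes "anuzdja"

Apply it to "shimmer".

vnabqrv

What's happening: move the last 3 characters to the front (rotate right by 3), then shift every letter 9 places forward in the alphabet (wrapping around).
So "shimmer" becomes "vnabqrv".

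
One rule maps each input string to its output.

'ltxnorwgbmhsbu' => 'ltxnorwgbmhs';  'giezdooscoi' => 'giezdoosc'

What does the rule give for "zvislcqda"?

zvislcq

Rule — delete the last 2 characters.
Doing the same to "zvislcqda": "zvislcq".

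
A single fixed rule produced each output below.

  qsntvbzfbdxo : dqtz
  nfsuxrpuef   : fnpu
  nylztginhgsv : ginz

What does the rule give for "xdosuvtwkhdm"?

Each output is the input with this applied: keep one character in every 3, starting at position 1 (positions 1st, 4th, 7th, ...), then sort the characters into alphabetical order.
"xdosuvtwkhdm" → "xsth" → "hstx".

hstx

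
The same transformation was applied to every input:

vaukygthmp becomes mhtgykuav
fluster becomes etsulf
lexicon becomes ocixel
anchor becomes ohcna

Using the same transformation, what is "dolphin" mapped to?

ihplod

Rule — delete the last character, then reverse the string.
Starting from "dolphin": after the first operation, "dolphi"; after the second, "ihplod".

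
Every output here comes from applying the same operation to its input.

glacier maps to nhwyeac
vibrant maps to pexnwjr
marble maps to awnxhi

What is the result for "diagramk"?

Each output is the input with this applied: swap the first and last characters, then shift every letter 4 places backward in the alphabet (wrapping around).
Applying both steps to "diagramk": "kiagramd", then "gewcnwiz".

gewcnwiz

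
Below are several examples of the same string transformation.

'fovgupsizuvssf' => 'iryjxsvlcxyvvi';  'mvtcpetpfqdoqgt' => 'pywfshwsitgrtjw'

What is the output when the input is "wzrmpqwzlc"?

zcupstzcof

Looking at the pairs, the operation is to shift every letter 3 places forward in the alphabet (wrapping around).
"wzrmpqwzlc" → "zcupstzcof".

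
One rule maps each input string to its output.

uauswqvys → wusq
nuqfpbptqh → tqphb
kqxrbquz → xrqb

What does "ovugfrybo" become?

Each output is the input with this applied: sort the characters into reverse alphabetical order, then keep every other character starting from the second (positions 2nd, 4th, 6th, ...).
Starting from "ovugfrybo": after the first operation, "yvuroogfb"; after the second, "vrof".

vrof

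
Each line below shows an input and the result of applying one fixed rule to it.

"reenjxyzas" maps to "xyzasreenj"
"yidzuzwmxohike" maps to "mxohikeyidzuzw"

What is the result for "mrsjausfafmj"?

sfafmjmrsjau

The pattern: swap the front and back halves of the string.
For "mrsjausfafmj" the result is "sfafmjmrsjau".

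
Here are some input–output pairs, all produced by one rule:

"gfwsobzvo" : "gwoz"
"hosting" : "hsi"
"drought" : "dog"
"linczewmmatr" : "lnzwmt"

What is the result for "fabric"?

In each case the input is transformed by: move the last character to the front, then keep every other character starting from the second (positions 2nd, 4th, 6th, ...).
Applying both steps to "fabric": "cfabri", then "fbi".

fbi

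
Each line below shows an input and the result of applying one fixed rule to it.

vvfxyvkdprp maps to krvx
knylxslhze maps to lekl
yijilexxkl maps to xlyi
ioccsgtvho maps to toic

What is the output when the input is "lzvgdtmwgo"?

molg

Looking at the pairs, the operation is to keep one character in every 3, starting at position 1 (positions 1st, 4th, 7th, ...), then move the first 2 characters to the end (rotate left by 2).
Working it through for "lzvgdtmwgo": intermediate "lgmo", final "molg".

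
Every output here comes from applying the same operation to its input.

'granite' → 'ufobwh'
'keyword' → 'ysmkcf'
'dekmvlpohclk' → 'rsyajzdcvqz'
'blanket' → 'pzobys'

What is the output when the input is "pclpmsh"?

The pattern: shift every letter 12 places backward in the alphabet (wrapping around), then delete the last character.
Starting from "pclpmsh": after the first operation, "dqzdagv"; after the second, "dqzdag".

dqzdag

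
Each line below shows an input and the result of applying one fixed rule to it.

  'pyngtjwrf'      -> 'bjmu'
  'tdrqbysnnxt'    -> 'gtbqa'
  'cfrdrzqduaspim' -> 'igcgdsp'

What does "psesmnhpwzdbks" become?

vvqscev

What's happening: shift every letter 3 places forward in the alphabet (wrapping around), then keep every other character starting from the second (positions 2nd, 4th, 6th, ...).
Starting from "psesmnhpwzdbks": after the first operation, "svhvpqkszcgenv"; after the second, "vvqscev".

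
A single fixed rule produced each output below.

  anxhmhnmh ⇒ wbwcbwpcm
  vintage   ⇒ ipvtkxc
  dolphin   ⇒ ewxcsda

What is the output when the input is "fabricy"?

gxrnupq

The pattern: move the first 3 characters to the end (rotate left by 3), then shift every letter 11 places backward in the alphabet (wrapping around).
For "fabricy", step one produces "ricyfab"; step two turns that into "gxrnupq".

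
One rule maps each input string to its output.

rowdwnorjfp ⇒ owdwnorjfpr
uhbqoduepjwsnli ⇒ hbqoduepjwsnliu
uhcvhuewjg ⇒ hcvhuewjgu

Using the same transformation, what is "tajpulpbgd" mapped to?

ajpulpbgdt

Rule — move the first character to the end.
For "tajpulpbgd" the result is "ajpulpbgdt".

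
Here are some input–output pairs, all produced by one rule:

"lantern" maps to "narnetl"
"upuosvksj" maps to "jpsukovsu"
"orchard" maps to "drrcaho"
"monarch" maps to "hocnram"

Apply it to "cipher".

The transformation: take characters alternately from the front and the back (1st, last, 2nd, 2nd-last, ...), then move the first character to the end.
Working it through for "cipher": intermediate "crieph", final "riephc".

riephc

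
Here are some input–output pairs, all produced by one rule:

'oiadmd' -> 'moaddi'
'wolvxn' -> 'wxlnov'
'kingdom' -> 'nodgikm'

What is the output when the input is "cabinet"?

The pattern: sort the characters into alphabetical order, then move the last 2 characters to the front (rotate right by 2).
On "cabinet" that produces "ntabcei".

ntabcei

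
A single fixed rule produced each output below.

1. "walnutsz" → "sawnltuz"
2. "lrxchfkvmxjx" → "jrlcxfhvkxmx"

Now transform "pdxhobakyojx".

Rule — swap each adjacent pair of characters (1↔2, 3↔4, ...), then move the last character to the front.
Starting from "pdxhobakyojx": after the first operation, "dphxbokaoyxj"; after the second, "jdphxbokaoyx".

jdphxbokaoyx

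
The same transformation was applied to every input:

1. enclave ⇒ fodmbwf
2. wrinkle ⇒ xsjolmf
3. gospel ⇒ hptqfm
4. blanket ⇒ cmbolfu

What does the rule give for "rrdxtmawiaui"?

sseyunbxjbvj

The transformation: shift every letter 1 place forward in the alphabet (wrapping around).
Doing the same to "rrdxtmawiaui": "sseyunbxjbvj".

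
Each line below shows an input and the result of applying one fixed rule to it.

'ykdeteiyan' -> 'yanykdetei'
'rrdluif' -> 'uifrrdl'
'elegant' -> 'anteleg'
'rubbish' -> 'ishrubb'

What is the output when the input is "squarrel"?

The transformation: move the last 3 characters to the front (rotate right by 3).
"squarrel" → "relsquar".

relsquar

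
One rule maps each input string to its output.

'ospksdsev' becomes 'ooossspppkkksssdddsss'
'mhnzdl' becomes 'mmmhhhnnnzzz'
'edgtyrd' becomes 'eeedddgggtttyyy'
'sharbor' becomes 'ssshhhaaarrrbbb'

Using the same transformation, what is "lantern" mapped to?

lllaaannnttteee

Each output is the input with this applied: delete the last 2 characters, then repeat every character 3 times.
For "lantern", step one produces "lante"; step two turns that into "lllaaannnttteee".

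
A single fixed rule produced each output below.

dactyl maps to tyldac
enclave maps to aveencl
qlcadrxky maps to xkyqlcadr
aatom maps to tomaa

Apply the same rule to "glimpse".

What's happening: move the last 3 characters to the front (rotate right by 3).
Applying that to "glimpse" gives "pseglim".

pseglim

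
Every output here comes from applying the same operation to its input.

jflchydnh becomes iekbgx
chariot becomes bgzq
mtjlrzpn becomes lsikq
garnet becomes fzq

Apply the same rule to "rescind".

qdrb

In each case the input is transformed by: delete the last 3 characters, then shift every letter 1 place backward in the alphabet (wrapping around).
"rescind" → "resc" → "qdrb".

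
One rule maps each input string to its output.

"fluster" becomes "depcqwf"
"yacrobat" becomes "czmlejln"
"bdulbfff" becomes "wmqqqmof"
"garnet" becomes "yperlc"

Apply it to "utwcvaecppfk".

The transformation: shift every letter 11 places forward in the alphabet (wrapping around), then move the first 3 characters to the end (rotate left by 3).
Applying both steps to "utwcvaecppfk": "fehnglpnaaqv", then "nglpnaaqvfeh".

nglpnaaqvfeh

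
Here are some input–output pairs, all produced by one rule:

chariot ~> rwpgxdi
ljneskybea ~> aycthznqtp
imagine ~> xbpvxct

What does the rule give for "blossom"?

qadhhdb

In each case the input is transformed by: shift every letter 11 places backward in the alphabet (wrapping around).
"blossom" → "qadhhdb".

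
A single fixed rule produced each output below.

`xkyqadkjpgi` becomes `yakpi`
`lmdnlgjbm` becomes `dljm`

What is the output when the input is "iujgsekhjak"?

jskjk

The pattern: move the first character to the end, then keep every other character starting from the second (positions 2nd, 4th, 6th, ...).
Starting from "iujgsekhjak": after the first operation, "ujgsekhjaki"; after the second, "jskjk".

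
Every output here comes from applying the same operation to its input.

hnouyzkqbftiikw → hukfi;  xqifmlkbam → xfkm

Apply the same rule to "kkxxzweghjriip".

kxeji

Looking at the pairs, the operation is to keep one character in every 3, starting at position 1 (positions 1st, 4th, 7th, ...).
For "kkxxzweghjriip" the result is "kxeji".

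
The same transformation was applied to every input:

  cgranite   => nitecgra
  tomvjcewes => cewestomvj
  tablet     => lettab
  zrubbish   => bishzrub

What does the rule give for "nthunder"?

Looking at the pairs, the operation is to swap the front and back halves of the string.
Applying that to "nthunder" gives "ndernthu".

ndernthu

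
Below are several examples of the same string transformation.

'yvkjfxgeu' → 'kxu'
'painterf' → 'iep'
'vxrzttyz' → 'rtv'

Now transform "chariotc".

aoc

The transformation: move the first character to the end, then keep one character in every 3, starting at position 2 (positions 2nd, 5th, 8th, ...).
"chariotc" → "hariotcc" → "aoc".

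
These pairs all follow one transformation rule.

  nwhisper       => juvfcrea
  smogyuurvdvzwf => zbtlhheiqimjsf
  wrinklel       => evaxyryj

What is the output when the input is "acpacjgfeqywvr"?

The transformation: move the first character to the end, then shift every letter 13 places forward in the alphabet (wrapping around) — i.e. ROT13.
"acpacjgfeqywvr" → "cpacjgfeqywvra" → "pcnpwtsrdljien".
(Check on "smogyuurvdvzwf": → "mogyuurvdvzwfs" → "zbtlhheiqimjsf" ✓)

pcnpwtsrdljien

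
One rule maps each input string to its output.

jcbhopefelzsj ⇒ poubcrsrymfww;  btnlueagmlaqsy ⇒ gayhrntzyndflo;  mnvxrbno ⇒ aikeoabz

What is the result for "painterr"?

What's happening: move the first character to the end, then shift every letter 13 places forward in the alphabet (wrapping around) — i.e. ROT13.
So "painterr" becomes "nvagreec".

nvagreec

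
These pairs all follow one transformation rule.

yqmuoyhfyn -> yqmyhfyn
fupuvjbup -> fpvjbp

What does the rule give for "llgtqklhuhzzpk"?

Rule — remove every vowel.
For "llgtqklhuhzzpk" the result is "llgtqklhhzzpk".

llgtqklhhzzpk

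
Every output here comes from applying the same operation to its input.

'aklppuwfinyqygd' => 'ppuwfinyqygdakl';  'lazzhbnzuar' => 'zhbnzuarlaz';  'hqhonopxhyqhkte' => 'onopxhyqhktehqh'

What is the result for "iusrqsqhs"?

rqsqhsius

What's happening: move the first 3 characters to the end (rotate left by 3).
"iusrqsqhs" → "rqsqhsius".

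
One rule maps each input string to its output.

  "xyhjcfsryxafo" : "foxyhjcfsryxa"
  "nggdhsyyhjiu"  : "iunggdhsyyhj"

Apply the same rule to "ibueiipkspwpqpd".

pdibueiipkspwpq

Looking at the pairs, the operation is to move the last 2 characters to the front (rotate right by 2).
Applying that to "ibueiipkspwpqpd" gives "pdibueiipkspwpq".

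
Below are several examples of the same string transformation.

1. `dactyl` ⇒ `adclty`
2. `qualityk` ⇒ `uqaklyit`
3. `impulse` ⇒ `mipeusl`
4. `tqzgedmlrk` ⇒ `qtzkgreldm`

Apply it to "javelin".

ajvneil

In each case the input is transformed by: move the first character to the end, then take characters alternately from the front and the back (1st, last, 2nd, 2nd-last, ...).
"javelin" → "avelinj" → "ajvneil".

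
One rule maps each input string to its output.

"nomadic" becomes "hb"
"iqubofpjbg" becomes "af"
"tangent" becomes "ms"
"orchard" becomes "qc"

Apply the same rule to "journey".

dx

The rule is to shift every letter 1 place backward in the alphabet (wrapping around), then keep only the last 2 characters.
So "journey" becomes "dx".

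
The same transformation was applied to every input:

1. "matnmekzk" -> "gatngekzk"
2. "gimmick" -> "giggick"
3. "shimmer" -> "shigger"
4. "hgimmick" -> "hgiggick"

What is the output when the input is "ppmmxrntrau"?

ppggxrntrau

Rule — replace every "m" with "g".
On "ppmmxrntrau" that produces "ppggxrntrau".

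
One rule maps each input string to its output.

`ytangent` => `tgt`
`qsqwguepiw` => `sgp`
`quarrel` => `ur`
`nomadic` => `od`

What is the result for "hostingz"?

oiz

What's happening: keep one character in every 3, starting at position 2 (positions 2nd, 5th, 8th, ...).
Applying that to "hostingz" gives "oiz".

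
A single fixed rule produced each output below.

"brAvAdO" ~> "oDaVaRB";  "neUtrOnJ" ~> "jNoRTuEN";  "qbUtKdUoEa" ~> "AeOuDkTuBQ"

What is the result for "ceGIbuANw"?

The pattern: flip the case of every letter, then reverse the string.
For "ceGIbuANw", step one produces "CEgiBUanW"; step two turns that into "WnaUBigEC".

WnaUBigEC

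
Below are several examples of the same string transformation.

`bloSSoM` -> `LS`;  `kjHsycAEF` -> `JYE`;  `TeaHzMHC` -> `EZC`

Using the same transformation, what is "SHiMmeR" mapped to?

What's happening: keep one character in every 3, starting at position 2 (positions 2nd, 5th, 8th, ...), then convert every letter to uppercase.
Starting from "SHiMmeR": after the first operation, "Hm"; after the second, "HM".

HM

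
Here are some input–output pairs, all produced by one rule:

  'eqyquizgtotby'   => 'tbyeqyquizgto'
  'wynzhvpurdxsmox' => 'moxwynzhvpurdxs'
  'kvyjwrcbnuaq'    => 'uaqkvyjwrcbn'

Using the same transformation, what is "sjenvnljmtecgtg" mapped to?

gtgsjenvnljmtec

In each case the input is transformed by: move the last 3 characters to the front (rotate right by 3).
Applying that to "sjenvnljmtecgtg" gives "gtgsjenvnljmtec".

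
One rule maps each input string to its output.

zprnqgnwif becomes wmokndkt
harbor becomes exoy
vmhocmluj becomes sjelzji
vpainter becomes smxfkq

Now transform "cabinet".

zxyfk

The rule is to delete the last 2 characters, then shift every letter 3 places backward in the alphabet (wrapping around).
For "cabinet", step one produces "cabin"; step two turns that into "zxyfk".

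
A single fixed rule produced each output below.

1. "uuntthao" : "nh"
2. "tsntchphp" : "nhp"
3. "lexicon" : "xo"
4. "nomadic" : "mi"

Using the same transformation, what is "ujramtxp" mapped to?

rt

Rule — keep one character in every 3, starting at position 3 (positions 3rd, 6th, 9th, ...).
So "ujramtxp" becomes "rt".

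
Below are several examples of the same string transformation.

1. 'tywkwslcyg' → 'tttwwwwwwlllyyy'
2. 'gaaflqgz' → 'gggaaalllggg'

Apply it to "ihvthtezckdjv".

Looking at the pairs, the operation is to keep every other character starting from the first (positions 1st, 3rd, 5th, ...), then repeat every character 3 times.
For "ihvthtezckdjv" the result is "iiivvvhhheeecccdddvvv".

iiivvvhhheeecccdddvvv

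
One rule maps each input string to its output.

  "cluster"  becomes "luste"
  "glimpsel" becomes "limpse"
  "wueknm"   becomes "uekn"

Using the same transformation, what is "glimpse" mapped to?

Looking at the pairs, the operation is to move the first character to the end, then delete the last 2 characters.
For "glimpse", step one produces "limpseg"; step two turns that into "limps".
(Check on "wueknm": → "ueknmw" → "uekn" ✓)

limps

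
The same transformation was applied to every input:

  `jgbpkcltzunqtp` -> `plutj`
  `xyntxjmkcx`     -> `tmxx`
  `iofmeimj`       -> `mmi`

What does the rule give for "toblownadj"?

In each case the input is transformed by: keep one character in every 3, starting at position 1 (positions 1st, 4th, 7th, ...), then move the first character to the end.
Starting from "toblownadj": after the first operation, "tlnj"; after the second, "lnjt".

lnjt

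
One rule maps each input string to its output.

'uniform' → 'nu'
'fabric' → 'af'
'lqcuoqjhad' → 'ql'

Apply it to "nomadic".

The rule is to swap each adjacent pair of characters (1↔2, 3↔4, ...), then keep only the first 2 characters.
For "nomadic", step one produces "onamidc"; step two turns that into "on".
(Check on "fabric": → "afrbci" → "af" ✓)

on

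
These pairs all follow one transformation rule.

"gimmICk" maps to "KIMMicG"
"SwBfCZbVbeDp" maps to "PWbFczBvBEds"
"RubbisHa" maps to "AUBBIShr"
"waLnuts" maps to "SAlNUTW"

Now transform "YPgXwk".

KpGxWy

What's happening: flip the case of every letter, then swap the first and last characters.
"YPgXwk" → "KpGxWy".
(Check on "RubbisHa": → "rUBBIShA" → "AUBBIShr" ✓)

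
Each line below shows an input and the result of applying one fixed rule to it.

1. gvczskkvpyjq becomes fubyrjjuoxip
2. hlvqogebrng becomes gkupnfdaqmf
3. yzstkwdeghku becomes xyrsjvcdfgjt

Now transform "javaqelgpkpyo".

izuzpdkfojoxn

In each case the input is transformed by: shift every letter 1 place backward in the alphabet (wrapping around).
On "javaqelgpkpyo" that produces "izuzpdkfojoxn".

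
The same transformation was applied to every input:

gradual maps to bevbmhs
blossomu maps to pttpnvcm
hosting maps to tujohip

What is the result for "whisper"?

Each output is the input with this applied: shift every letter 1 place forward in the alphabet (wrapping around), then move the first 2 characters to the end (rotate left by 2).
On "whisper": the first step gives "xijtqfs", and the second then gives "jtqfsxi".

jtqfsxi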